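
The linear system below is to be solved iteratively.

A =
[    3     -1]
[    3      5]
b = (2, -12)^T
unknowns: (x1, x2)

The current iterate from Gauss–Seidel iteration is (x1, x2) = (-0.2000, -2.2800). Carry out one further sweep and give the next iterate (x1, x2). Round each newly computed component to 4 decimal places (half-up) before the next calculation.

(-0.0933, -2.3440)

One sweep:
  x1 = (2 - (-1)·-2.2800) / (3) = -0.0933
  x2 = (-12 - (3)·-0.0933) / (5) = -2.3440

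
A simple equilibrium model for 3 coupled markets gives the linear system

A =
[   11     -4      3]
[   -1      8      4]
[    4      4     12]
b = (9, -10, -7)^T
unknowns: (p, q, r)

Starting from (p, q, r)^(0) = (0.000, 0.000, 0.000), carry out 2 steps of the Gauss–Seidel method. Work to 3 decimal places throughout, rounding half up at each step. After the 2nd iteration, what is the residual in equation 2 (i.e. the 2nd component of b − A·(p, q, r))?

Iteration 1:
  p = (9 - (-4)·0.000 - (3)·0.000) / (11) = 0.818
  q = (-10 - (-1)·0.818 - (4)·0.000) / (8) = -1.148
  r = (-7 - (4)·0.818 - (4)·-1.148) / (12) = -0.473
Iteration 2:
  p = (9 - (-4)·-1.148 - (3)·-0.473) / (11) = 0.530
  q = (-10 - (-1)·0.530 - (4)·-0.473) / (8) = -0.947
  r = (-7 - (4)·0.530 - (4)·-0.947) / (12) = -0.444
Residual b − A·x = (0.714, -0.118, -0.004)

-0.118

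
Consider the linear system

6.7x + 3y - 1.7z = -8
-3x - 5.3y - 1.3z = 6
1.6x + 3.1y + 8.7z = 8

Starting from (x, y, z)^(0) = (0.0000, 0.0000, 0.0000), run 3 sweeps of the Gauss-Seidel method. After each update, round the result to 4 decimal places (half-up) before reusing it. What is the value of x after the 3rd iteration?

-0.3497

Iteration 1:
  x = (-8 - (3)·0.0000 - (-1.7)·0.0000) / (6.7) = -1.1940
  y = (6 - (-3)·-1.1940 - (-1.3)·0.0000) / (-5.3) = -0.4562
  z = (8 - (1.6)·-1.1940 - (3.1)·-0.4562) / (8.7) = 1.3017
Iteration 2:
  x = (-8 - (3)·-0.4562 - (-1.7)·1.3017) / (6.7) = -0.6595
  y = (6 - (-3)·-0.6595 - (-1.3)·1.3017) / (-5.3) = -1.0781
  z = (8 - (1.6)·-0.6595 - (3.1)·-1.0781) / (8.7) = 1.4250
Iteration 3:
  x = (-8 - (3)·-1.0781 - (-1.7)·1.4250) / (6.7) = -0.3497
  y = (6 - (-3)·-0.3497 - (-1.3)·1.4250) / (-5.3) = -1.2837
  z = (8 - (1.6)·-0.3497 - (3.1)·-1.2837) / (8.7) = 1.4413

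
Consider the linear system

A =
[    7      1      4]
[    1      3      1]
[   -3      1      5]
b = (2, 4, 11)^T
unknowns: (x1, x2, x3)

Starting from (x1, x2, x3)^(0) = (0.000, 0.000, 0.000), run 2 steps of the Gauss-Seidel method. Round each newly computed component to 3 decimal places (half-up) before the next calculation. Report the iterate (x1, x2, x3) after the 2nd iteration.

(-1.105, 0.994, 1.338)

Iteration 1:
  x1 = (2 - (1)·0.000 - (4)·0.000) / (7) = 0.286
  x2 = (4 - (1)·0.286 - (1)·0.000) / (3) = 1.238
  x3 = (11 - (-3)·0.286 - (1)·1.238) / (5) = 2.124
Iteration 2:
  x1 = (2 - (1)·1.238 - (4)·2.124) / (7) = -1.105
  x2 = (4 - (1)·-1.105 - (1)·2.124) / (3) = 0.994
  x3 = (11 - (-3)·-1.105 - (1)·0.994) / (5) = 1.338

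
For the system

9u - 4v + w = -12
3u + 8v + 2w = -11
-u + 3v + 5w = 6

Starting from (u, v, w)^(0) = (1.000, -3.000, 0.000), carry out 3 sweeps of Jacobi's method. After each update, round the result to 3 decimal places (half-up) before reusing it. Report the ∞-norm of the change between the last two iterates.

0.421

Iteration 1:
  u = (-12 - (-4)·-3.000 - (1)·0.000) / (9) = -2.667
  v = (-11 - (3)·1.000 - (2)·0.000) / (8) = -1.750
  w = (6 - (-1)·1.000 - (3)·-3.000) / (5) = 3.200
Iteration 2:
  u = (-12 - (-4)·-1.750 - (1)·3.200) / (9) = -2.467
  v = (-11 - (3)·-2.667 - (2)·3.200) / (8) = -1.175
  w = (6 - (-1)·-2.667 - (3)·-1.750) / (5) = 1.717
Iteration 3:
  u = (-12 - (-4)·-1.175 - (1)·1.717) / (9) = -2.046
  v = (-11 - (3)·-2.467 - (2)·1.717) / (8) = -0.879
  w = (6 - (-1)·-2.467 - (3)·-1.175) / (5) = 1.412
Change: (0.421, 0.296, -0.305) → max |·| = 0.421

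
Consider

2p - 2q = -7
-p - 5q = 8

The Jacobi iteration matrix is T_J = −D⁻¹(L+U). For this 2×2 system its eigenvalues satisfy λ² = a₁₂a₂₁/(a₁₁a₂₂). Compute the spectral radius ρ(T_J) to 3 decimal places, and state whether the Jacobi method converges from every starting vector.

a₁₂a₂₁/(a₁₁a₂₂) = (-2)·(-1) / ((2)·(-5)) = -0.200000
ρ = √|-0.200000| = √0.200000 = 0.447
ρ < 1, so Jacobi converges

0.447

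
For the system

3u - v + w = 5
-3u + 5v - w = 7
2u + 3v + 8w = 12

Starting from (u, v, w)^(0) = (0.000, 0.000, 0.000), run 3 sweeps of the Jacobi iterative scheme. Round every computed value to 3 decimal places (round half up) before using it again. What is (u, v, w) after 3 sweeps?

Iteration 1:
  u = (5 - (-1)·0.000 - (1)·0.000) / (3) = 1.667
  v = (7 - (-3)·0.000 - (-1)·0.000) / (5) = 1.400
  w = (12 - (2)·0.000 - (3)·0.000) / (8) = 1.500
Iteration 2:
  u = (5 - (-1)·1.400 - (1)·1.500) / (3) = 1.633
  v = (7 - (-3)·1.667 - (-1)·1.500) / (5) = 2.700
  w = (12 - (2)·1.667 - (3)·1.400) / (8) = 0.558
Iteration 3:
  u = (5 - (-1)·2.700 - (1)·0.558) / (3) = 2.381
  v = (7 - (-3)·1.633 - (-1)·0.558) / (5) = 2.491
  w = (12 - (2)·1.633 - (3)·2.700) / (8) = 0.079

(2.381, 2.491, 0.079)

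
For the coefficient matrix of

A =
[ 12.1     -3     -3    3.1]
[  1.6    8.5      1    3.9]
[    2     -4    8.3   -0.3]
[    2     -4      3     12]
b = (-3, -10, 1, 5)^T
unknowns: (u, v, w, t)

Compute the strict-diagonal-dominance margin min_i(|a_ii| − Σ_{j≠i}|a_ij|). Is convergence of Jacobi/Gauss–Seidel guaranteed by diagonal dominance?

row 1: |12.1| − (3+3+3.1) = 3
row 2: |8.5| − (1.6+1+3.9) = 2
row 3: |8.3| − (2+4+0.3) = 2
row 4: |12| − (2+4+3) = 3
minimum over rows = 2 → strictly diagonally dominant (convergence guaranteed)

2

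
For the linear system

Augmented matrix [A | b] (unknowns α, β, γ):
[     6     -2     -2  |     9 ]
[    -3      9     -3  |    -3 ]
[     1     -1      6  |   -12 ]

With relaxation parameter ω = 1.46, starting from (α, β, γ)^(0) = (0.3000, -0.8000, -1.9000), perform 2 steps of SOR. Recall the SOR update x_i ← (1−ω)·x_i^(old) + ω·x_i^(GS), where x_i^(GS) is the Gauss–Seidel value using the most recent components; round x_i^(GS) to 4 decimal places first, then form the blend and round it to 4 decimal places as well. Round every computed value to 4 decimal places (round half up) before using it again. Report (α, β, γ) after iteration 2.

(0.3534, -1.1641, -2.1889)

Iteration 1:
  α: GS value = (9 - (-2)·-0.8000 - (-2)·-1.9000) / (6) = 0.6000;  α ← (1−ω)·0.3000 + ω·0.6000 = 0.7380
  β: GS value = (-3 - (-3)·0.7380 - (-3)·-1.9000) / (9) = -0.7207;  β ← (1−ω)·-0.8000 + ω·-0.7207 = -0.6842
  γ: GS value = (-12 - (1)·0.7380 - (-1)·-0.6842) / (6) = -2.2370;  γ ← (1−ω)·-1.9000 + ω·-2.2370 = -2.3920
Iteration 2:
  α: GS value = (9 - (-2)·-0.6842 - (-2)·-2.3920) / (6) = 0.4746;  α ← (1−ω)·0.7380 + ω·0.4746 = 0.3534
  β: GS value = (-3 - (-3)·0.3534 - (-3)·-2.3920) / (9) = -1.0129;  β ← (1−ω)·-0.6842 + ω·-1.0129 = -1.1641
  γ: GS value = (-12 - (1)·0.3534 - (-1)·-1.1641) / (6) = -2.2529;  γ ← (1−ω)·-2.3920 + ω·-2.2529 = -2.1889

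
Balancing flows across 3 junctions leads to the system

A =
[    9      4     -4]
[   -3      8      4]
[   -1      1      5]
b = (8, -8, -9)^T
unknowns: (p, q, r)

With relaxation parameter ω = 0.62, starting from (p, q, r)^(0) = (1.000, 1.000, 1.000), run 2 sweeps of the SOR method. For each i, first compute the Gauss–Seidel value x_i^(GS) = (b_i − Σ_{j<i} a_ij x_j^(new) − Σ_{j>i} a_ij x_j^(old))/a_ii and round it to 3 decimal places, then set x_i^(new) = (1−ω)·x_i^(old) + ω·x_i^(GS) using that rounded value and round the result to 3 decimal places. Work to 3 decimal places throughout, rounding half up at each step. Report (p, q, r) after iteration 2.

(0.837, -0.373, -1.186)

Iteration 1:
  p: GS value = (8 - (4)·1.000 - (-4)·1.000) / (9) = 0.889;  p ← (1−ω)·1.000 + ω·0.889 = 0.931
  q: GS value = (-8 - (-3)·0.931 - (4)·1.000) / (8) = -1.151;  q ← (1−ω)·1.000 + ω·-1.151 = -0.334
  r: GS value = (-9 - (-1)·0.931 - (1)·-0.334) / (5) = -1.547;  r ← (1−ω)·1.000 + ω·-1.547 = -0.579
Iteration 2:
  p: GS value = (8 - (4)·-0.334 - (-4)·-0.579) / (9) = 0.780;  p ← (1−ω)·0.931 + ω·0.780 = 0.837
  q: GS value = (-8 - (-3)·0.837 - (4)·-0.579) / (8) = -0.397;  q ← (1−ω)·-0.334 + ω·-0.397 = -0.373
  r: GS value = (-9 - (-1)·0.837 - (1)·-0.373) / (5) = -1.558;  r ← (1−ω)·-0.579 + ω·-1.558 = -1.186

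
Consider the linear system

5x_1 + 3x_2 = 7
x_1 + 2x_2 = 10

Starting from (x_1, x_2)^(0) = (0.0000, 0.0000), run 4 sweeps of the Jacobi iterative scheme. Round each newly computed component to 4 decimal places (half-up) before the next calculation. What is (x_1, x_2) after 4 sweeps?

Iteration 1:
  x_1 = (7 - (3)·0.0000) / (5) = 1.4000
  x_2 = (10 - (1)·0.0000) / (2) = 5.0000
Iteration 2:
  x_1 = (7 - (3)·5.0000) / (5) = -1.6000
  x_2 = (10 - (1)·1.4000) / (2) = 4.3000
Iteration 3:
  x_1 = (7 - (3)·4.3000) / (5) = -1.1800
  x_2 = (10 - (1)·-1.6000) / (2) = 5.8000
Iteration 4:
  x_1 = (7 - (3)·5.8000) / (5) = -2.0800
  x_2 = (10 - (1)·-1.1800) / (2) = 5.5900

(-2.0800, 5.5900)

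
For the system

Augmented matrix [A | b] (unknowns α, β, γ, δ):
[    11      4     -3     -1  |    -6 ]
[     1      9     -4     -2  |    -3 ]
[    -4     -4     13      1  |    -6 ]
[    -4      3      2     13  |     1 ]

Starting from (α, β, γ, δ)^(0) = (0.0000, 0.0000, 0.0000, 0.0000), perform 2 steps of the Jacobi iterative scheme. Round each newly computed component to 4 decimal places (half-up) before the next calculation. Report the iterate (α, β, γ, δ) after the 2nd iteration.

Iteration 1:
  α = (-6 - (4)·0.0000 - (-3)·0.0000 - (-1)·0.0000) / (11) = -0.5455
  β = (-3 - (1)·0.0000 - (-4)·0.0000 - (-2)·0.0000) / (9) = -0.3333
  γ = (-6 - (-4)·0.0000 - (-4)·0.0000 - (1)·0.0000) / (13) = -0.4615
  δ = (1 - (-4)·0.0000 - (3)·0.0000 - (2)·0.0000) / (13) = 0.0769
Iteration 2:
  α = (-6 - (4)·-0.3333 - (-3)·-0.4615 - (-1)·0.0769) / (11) = -0.5431
  β = (-3 - (1)·-0.5455 - (-4)·-0.4615 - (-2)·0.0769) / (9) = -0.4607
  γ = (-6 - (-4)·-0.5455 - (-4)·-0.3333 - (1)·0.0769) / (13) = -0.7379
  δ = (1 - (-4)·-0.5455 - (3)·-0.3333 - (2)·-0.4615) / (13) = 0.0570

(-0.5431, -0.4607, -0.7379, 0.0570)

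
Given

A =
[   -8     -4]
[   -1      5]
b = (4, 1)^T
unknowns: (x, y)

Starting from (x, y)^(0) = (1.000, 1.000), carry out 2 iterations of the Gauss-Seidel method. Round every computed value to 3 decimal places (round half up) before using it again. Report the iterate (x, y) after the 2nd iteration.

(-0.500, 0.100)

Iteration 1:
  x = (4 - (-4)·1.000) / (-8) = -1.000
  y = (1 - (-1)·-1.000) / (5) = 0.000
Iteration 2:
  x = (4 - (-4)·0.000) / (-8) = -0.500
  y = (1 - (-1)·-0.500) / (5) = 0.100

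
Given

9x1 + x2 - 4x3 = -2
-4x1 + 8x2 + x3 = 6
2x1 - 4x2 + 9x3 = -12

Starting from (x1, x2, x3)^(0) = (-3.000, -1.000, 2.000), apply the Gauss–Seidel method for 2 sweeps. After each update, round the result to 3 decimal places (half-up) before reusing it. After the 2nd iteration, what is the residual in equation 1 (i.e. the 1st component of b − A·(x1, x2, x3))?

1.102

Iteration 1:
  x1 = (-2 - (1)·-1.000 - (-4)·2.000) / (9) = 0.778
  x2 = (6 - (-4)·0.778 - (1)·2.000) / (8) = 0.889
  x3 = (-12 - (2)·0.778 - (-4)·0.889) / (9) = -1.111
Iteration 2:
  x1 = (-2 - (1)·0.889 - (-4)·-1.111) / (9) = -0.815
  x2 = (6 - (-4)·-0.815 - (1)·-1.111) / (8) = 0.481
  x3 = (-12 - (2)·-0.815 - (-4)·0.481) / (9) = -0.938
Residual b − A·x = (1.102, -0.170, -0.004)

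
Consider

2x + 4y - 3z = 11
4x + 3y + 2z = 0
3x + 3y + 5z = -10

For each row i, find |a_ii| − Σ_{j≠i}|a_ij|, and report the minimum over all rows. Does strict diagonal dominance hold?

-5

row 1: |2| − (4+3) = -5
row 2: |3| − (4+2) = -3
row 3: |5| − (3+3) = -1
minimum over rows = -5 → not strictly diagonally dominant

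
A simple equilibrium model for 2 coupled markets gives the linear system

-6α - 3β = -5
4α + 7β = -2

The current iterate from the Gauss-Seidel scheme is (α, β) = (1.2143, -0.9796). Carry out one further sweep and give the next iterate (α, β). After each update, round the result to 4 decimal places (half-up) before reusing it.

(1.3231, -1.0418)

One sweep:
  α = (-5 - (-3)·-0.9796) / (-6) = 1.3231
  β = (-2 - (4)·1.3231) / (7) = -1.0418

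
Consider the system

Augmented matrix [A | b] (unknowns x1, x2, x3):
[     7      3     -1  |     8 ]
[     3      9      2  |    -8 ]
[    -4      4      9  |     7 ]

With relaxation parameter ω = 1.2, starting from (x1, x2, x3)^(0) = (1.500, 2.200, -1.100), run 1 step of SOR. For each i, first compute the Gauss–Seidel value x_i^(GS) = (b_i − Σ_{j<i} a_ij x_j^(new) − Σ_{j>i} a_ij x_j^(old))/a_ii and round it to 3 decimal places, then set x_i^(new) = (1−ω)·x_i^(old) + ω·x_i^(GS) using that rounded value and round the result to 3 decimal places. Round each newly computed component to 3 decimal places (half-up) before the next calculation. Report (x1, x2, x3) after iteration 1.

(-0.248, -1.114, 1.616)

Iteration 1:
  x1: GS value = (8 - (3)·2.200 - (-1)·-1.100) / (7) = 0.043;  x1 ← (1−ω)·1.500 + ω·0.043 = -0.248
  x2: GS value = (-8 - (3)·-0.248 - (2)·-1.100) / (9) = -0.562;  x2 ← (1−ω)·2.200 + ω·-0.562 = -1.114
  x3: GS value = (7 - (-4)·-0.248 - (4)·-1.114) / (9) = 1.163;  x3 ← (1−ω)·-1.100 + ω·1.163 = 1.616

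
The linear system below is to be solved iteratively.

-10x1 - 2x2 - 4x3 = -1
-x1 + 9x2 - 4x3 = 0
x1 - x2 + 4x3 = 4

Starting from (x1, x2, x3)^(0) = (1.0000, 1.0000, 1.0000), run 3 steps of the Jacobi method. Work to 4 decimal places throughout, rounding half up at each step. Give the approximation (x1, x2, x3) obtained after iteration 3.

(-0.4833, 0.5161, 1.2000)

Iteration 1:
  x1 = (-1 - (-2)·1.0000 - (-4)·1.0000) / (-10) = -0.5000
  x2 = (0 - (-1)·1.0000 - (-4)·1.0000) / (9) = 0.5556
  x3 = (4 - (1)·1.0000 - (-1)·1.0000) / (4) = 1.0000
Iteration 2:
  x1 = (-1 - (-2)·0.5556 - (-4)·1.0000) / (-10) = -0.4111
  x2 = (0 - (-1)·-0.5000 - (-4)·1.0000) / (9) = 0.3889
  x3 = (4 - (1)·-0.5000 - (-1)·0.5556) / (4) = 1.2639
Iteration 3:
  x1 = (-1 - (-2)·0.3889 - (-4)·1.2639) / (-10) = -0.4833
  x2 = (0 - (-1)·-0.4111 - (-4)·1.2639) / (9) = 0.5161
  x3 = (4 - (1)·-0.4111 - (-1)·0.3889) / (4) = 1.2000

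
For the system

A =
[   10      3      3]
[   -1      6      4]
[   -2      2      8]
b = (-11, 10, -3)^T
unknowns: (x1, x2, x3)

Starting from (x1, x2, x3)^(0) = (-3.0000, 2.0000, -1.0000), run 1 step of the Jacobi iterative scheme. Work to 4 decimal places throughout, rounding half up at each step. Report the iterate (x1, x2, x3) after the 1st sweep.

Iteration 1:
  x1 = (-11 - (3)·2.0000 - (3)·-1.0000) / (10) = -1.4000
  x2 = (10 - (-1)·-3.0000 - (4)·-1.0000) / (6) = 1.8333
  x3 = (-3 - (-2)·-3.0000 - (2)·2.0000) / (8) = -1.6250

(-1.4000, 1.8333, -1.6250)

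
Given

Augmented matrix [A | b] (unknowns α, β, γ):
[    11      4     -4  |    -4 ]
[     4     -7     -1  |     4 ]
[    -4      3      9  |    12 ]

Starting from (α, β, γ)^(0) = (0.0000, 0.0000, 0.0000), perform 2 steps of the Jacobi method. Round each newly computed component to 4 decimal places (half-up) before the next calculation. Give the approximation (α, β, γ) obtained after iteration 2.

(0.3290, -0.9697, 1.3622)

Iteration 1:
  α = (-4 - (4)·0.0000 - (-4)·0.0000) / (11) = -0.3636
  β = (4 - (4)·0.0000 - (-1)·0.0000) / (-7) = -0.5714
  γ = (12 - (-4)·0.0000 - (3)·0.0000) / (9) = 1.3333
Iteration 2:
  α = (-4 - (4)·-0.5714 - (-4)·1.3333) / (11) = 0.3290
  β = (4 - (4)·-0.3636 - (-1)·1.3333) / (-7) = -0.9697
  γ = (12 - (-4)·-0.3636 - (3)·-0.5714) / (9) = 1.3622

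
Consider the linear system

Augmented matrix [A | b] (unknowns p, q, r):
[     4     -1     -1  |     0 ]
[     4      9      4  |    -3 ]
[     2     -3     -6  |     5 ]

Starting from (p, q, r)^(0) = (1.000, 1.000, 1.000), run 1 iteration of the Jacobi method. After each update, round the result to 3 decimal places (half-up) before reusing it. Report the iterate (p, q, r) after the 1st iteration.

(0.500, -1.222, -1.000)

Iteration 1:
  p = (0 - (-1)·1.000 - (-1)·1.000) / (4) = 0.500
  q = (-3 - (4)·1.000 - (4)·1.000) / (9) = -1.222
  r = (5 - (2)·1.000 - (-3)·1.000) / (-6) = -1.000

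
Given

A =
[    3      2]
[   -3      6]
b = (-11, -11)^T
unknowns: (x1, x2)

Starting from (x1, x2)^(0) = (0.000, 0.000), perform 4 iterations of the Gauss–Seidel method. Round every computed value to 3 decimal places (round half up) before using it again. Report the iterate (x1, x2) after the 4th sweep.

(-1.765, -2.716)

Iteration 1:
  x1 = (-11 - (2)·0.000) / (3) = -3.667
  x2 = (-11 - (-3)·-3.667) / (6) = -3.667
Iteration 2:
  x1 = (-11 - (2)·-3.667) / (3) = -1.222
  x2 = (-11 - (-3)·-1.222) / (6) = -2.444
Iteration 3:
  x1 = (-11 - (2)·-2.444) / (3) = -2.037
  x2 = (-11 - (-3)·-2.037) / (6) = -2.852
Iteration 4:
  x1 = (-11 - (2)·-2.852) / (3) = -1.765
  x2 = (-11 - (-3)·-1.765) / (6) = -2.716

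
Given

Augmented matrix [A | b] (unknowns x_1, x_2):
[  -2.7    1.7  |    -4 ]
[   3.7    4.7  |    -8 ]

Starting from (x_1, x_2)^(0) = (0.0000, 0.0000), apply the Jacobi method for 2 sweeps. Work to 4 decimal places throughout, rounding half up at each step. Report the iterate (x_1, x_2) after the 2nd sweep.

Iteration 1:
  x_1 = (-4 - (1.7)·0.0000) / (-2.7) = 1.4815
  x_2 = (-8 - (3.7)·0.0000) / (4.7) = -1.7021
Iteration 2:
  x_1 = (-4 - (1.7)·-1.7021) / (-2.7) = 0.4098
  x_2 = (-8 - (3.7)·1.4815) / (4.7) = -2.8684

(0.4098, -2.8684)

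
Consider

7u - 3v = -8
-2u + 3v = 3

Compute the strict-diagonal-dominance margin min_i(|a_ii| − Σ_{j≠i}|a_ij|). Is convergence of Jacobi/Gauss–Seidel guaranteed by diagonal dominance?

row 1: |7| − (3) = 4
row 2: |3| − (2) = 1
minimum over rows = 1 → strictly diagonally dominant (convergence guaranteed)

1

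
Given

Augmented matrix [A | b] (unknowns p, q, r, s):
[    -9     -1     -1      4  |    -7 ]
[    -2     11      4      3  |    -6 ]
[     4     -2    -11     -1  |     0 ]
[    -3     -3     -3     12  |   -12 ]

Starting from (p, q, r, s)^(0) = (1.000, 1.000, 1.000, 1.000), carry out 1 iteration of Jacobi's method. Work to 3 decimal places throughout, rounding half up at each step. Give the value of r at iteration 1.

0.091

Iteration 1:
  p = (-7 - (-1)·1.000 - (-1)·1.000 - (4)·1.000) / (-9) = 1.000
  q = (-6 - (-2)·1.000 - (4)·1.000 - (3)·1.000) / (11) = -1.000
  r = (0 - (4)·1.000 - (-2)·1.000 - (-1)·1.000) / (-11) = 0.091
  s = (-12 - (-3)·1.000 - (-3)·1.000 - (-3)·1.000) / (12) = -0.250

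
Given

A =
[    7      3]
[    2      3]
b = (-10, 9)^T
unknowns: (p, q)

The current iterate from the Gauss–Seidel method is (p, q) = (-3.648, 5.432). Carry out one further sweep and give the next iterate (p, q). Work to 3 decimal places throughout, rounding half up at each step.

One sweep:
  p = (-10 - (3)·5.432) / (7) = -3.757
  q = (9 - (2)·-3.757) / (3) = 5.505

(-3.757, 5.505)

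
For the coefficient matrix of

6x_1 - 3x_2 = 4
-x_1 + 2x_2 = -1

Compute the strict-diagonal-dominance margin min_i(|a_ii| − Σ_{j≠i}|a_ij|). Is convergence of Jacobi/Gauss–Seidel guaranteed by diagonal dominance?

row 1: |6| − (3) = 3
row 2: |2| − (1) = 1
minimum over rows = 1 → strictly diagonally dominant (convergence guaranteed)

1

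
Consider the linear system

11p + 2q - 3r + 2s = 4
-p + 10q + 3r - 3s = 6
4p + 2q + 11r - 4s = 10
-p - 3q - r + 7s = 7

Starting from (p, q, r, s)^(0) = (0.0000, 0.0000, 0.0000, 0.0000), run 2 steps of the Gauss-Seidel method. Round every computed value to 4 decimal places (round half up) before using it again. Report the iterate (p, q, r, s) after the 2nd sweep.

Iteration 1:
  p = (4 - (2)·0.0000 - (-3)·0.0000 - (2)·0.0000) / (11) = 0.3636
  q = (6 - (-1)·0.3636 - (3)·0.0000 - (-3)·0.0000) / (10) = 0.6364
  r = (10 - (4)·0.3636 - (2)·0.6364 - (-4)·0.0000) / (11) = 0.6612
  s = (7 - (-1)·0.3636 - (-3)·0.6364 - (-1)·0.6612) / (7) = 1.4191
Iteration 2:
  p = (4 - (2)·0.6364 - (-3)·0.6612 - (2)·1.4191) / (11) = 0.1702
  q = (6 - (-1)·0.1702 - (3)·0.6612 - (-3)·1.4191) / (10) = 0.8444
  r = (10 - (4)·0.1702 - (2)·0.8444 - (-4)·1.4191) / (11) = 1.2097
  s = (7 - (-1)·0.1702 - (-3)·0.8444 - (-1)·1.2097) / (7) = 1.5590

(0.1702, 0.8444, 1.2097, 1.5590)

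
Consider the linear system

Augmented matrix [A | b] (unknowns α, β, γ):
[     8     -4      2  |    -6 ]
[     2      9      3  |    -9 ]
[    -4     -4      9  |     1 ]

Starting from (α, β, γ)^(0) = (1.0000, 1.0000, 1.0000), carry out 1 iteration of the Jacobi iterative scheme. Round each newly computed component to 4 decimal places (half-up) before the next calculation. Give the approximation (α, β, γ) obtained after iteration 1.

(-0.5000, -1.5556, 1.0000)

Iteration 1:
  α = (-6 - (-4)·1.0000 - (2)·1.0000) / (8) = -0.5000
  β = (-9 - (2)·1.0000 - (3)·1.0000) / (9) = -1.5556
  γ = (1 - (-4)·1.0000 - (-4)·1.0000) / (9) = 1.0000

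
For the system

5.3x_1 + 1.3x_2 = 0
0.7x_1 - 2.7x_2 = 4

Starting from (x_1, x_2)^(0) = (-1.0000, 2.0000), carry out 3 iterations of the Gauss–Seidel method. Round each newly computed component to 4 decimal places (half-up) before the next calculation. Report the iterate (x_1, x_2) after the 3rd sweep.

(0.3383, -1.3938)

Iteration 1:
  x_1 = (0 - (1.3)·2.0000) / (5.3) = -0.4906
  x_2 = (4 - (0.7)·-0.4906) / (-2.7) = -1.6087
Iteration 2:
  x_1 = (0 - (1.3)·-1.6087) / (5.3) = 0.3946
  x_2 = (4 - (0.7)·0.3946) / (-2.7) = -1.3792
Iteration 3:
  x_1 = (0 - (1.3)·-1.3792) / (5.3) = 0.3383
  x_2 = (4 - (0.7)·0.3383) / (-2.7) = -1.3938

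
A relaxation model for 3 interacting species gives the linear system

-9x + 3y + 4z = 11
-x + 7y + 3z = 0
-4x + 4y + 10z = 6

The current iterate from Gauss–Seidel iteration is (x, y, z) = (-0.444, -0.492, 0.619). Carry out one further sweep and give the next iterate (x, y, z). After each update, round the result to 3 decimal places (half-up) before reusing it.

One sweep:
  x = (11 - (3)·-0.492 - (4)·0.619) / (-9) = -1.111
  y = (0 - (-1)·-1.111 - (3)·0.619) / (7) = -0.424
  z = (6 - (-4)·-1.111 - (4)·-0.424) / (10) = 0.325

(-1.111, -0.424, 0.325)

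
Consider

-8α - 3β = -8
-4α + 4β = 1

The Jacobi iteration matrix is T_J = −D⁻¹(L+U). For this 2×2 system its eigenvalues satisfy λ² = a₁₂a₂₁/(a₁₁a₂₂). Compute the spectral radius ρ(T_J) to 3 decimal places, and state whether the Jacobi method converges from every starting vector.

a₁₂a₂₁/(a₁₁a₂₂) = (-3)·(-4) / ((-8)·(4)) = -0.375000
ρ = √|-0.375000| = √0.375000 = 0.612
ρ < 1, so Jacobi converges

0.612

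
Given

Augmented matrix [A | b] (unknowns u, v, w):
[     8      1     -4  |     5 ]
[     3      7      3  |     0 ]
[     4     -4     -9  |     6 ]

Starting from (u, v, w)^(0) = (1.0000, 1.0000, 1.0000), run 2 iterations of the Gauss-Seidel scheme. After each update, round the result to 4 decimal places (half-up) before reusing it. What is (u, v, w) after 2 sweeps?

Iteration 1:
  u = (5 - (1)·1.0000 - (-4)·1.0000) / (8) = 1.0000
  v = (0 - (3)·1.0000 - (3)·1.0000) / (7) = -0.8571
  w = (6 - (4)·1.0000 - (-4)·-0.8571) / (-9) = 0.1587
Iteration 2:
  u = (5 - (1)·-0.8571 - (-4)·0.1587) / (8) = 0.8115
  v = (0 - (3)·0.8115 - (3)·0.1587) / (7) = -0.4158
  w = (6 - (4)·0.8115 - (-4)·-0.4158) / (-9) = -0.1212

(0.8115, -0.4158, -0.1212)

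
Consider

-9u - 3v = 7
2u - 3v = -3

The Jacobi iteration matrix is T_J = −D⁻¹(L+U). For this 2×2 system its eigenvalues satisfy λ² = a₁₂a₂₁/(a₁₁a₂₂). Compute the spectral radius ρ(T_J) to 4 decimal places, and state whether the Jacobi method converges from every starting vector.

a₁₂a₂₁/(a₁₁a₂₂) = (-3)·(2) / ((-9)·(-3)) = -0.222222
ρ = √|-0.222222| = √0.222222 = 0.4714
ρ < 1, so Jacobi converges

0.4714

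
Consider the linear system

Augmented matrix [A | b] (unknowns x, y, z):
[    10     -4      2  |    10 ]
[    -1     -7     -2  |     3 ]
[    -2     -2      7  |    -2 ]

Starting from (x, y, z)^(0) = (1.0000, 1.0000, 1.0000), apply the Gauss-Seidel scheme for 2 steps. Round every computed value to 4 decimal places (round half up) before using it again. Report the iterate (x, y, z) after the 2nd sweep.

Iteration 1:
  x = (10 - (-4)·1.0000 - (2)·1.0000) / (10) = 1.2000
  y = (3 - (-1)·1.2000 - (-2)·1.0000) / (-7) = -0.8857
  z = (-2 - (-2)·1.2000 - (-2)·-0.8857) / (7) = -0.1959
Iteration 2:
  x = (10 - (-4)·-0.8857 - (2)·-0.1959) / (10) = 0.6849
  y = (3 - (-1)·0.6849 - (-2)·-0.1959) / (-7) = -0.4704
  z = (-2 - (-2)·0.6849 - (-2)·-0.4704) / (7) = -0.2244

(0.6849, -0.4704, -0.2244)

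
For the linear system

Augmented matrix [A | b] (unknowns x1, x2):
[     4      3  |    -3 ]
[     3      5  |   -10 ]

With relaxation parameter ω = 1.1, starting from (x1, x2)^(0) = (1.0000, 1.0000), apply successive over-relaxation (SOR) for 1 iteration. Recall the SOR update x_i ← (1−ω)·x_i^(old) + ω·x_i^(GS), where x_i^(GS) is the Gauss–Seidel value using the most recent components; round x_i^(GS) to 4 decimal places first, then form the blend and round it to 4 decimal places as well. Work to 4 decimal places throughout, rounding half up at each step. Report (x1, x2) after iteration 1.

Iteration 1:
  x1: GS value = (-3 - (3)·1.0000) / (4) = -1.5000;  x1 ← (1−ω)·1.0000 + ω·-1.5000 = -1.7500
  x2: GS value = (-10 - (3)·-1.7500) / (5) = -0.9500;  x2 ← (1−ω)·1.0000 + ω·-0.9500 = -1.1450

(-1.7500, -1.1450)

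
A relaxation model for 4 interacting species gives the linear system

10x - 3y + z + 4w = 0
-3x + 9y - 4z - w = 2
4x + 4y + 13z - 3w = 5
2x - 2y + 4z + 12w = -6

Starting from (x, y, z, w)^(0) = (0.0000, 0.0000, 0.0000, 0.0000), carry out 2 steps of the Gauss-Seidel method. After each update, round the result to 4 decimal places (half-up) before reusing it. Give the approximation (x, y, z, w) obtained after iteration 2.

(0.2624, 0.3871, 0.0536, -0.4971)

Iteration 1:
  x = (0 - (-3)·0.0000 - (1)·0.0000 - (4)·0.0000) / (10) = 0.0000
  y = (2 - (-3)·0.0000 - (-4)·0.0000 - (-1)·0.0000) / (9) = 0.2222
  z = (5 - (4)·0.0000 - (4)·0.2222 - (-3)·0.0000) / (13) = 0.3162
  w = (-6 - (2)·0.0000 - (-2)·0.2222 - (4)·0.3162) / (12) = -0.5684
Iteration 2:
  x = (0 - (-3)·0.2222 - (1)·0.3162 - (4)·-0.5684) / (10) = 0.2624
  y = (2 - (-3)·0.2624 - (-4)·0.3162 - (-1)·-0.5684) / (9) = 0.3871
  z = (5 - (4)·0.2624 - (4)·0.3871 - (-3)·-0.5684) / (13) = 0.0536
  w = (-6 - (2)·0.2624 - (-2)·0.3871 - (4)·0.0536) / (12) = -0.4971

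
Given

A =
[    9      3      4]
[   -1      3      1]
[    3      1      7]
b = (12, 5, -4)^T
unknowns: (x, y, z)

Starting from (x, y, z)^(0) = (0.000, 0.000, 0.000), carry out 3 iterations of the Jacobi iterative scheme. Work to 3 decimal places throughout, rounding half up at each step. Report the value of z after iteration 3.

-1.342

Iteration 1:
  x = (12 - (3)·0.000 - (4)·0.000) / (9) = 1.333
  y = (5 - (-1)·0.000 - (1)·0.000) / (3) = 1.667
  z = (-4 - (3)·0.000 - (1)·0.000) / (7) = -0.571
Iteration 2:
  x = (12 - (3)·1.667 - (4)·-0.571) / (9) = 1.031
  y = (5 - (-1)·1.333 - (1)·-0.571) / (3) = 2.301
  z = (-4 - (3)·1.333 - (1)·1.667) / (7) = -1.381
Iteration 3:
  x = (12 - (3)·2.301 - (4)·-1.381) / (9) = 1.180
  y = (5 - (-1)·1.031 - (1)·-1.381) / (3) = 2.471
  z = (-4 - (3)·1.031 - (1)·2.301) / (7) = -1.342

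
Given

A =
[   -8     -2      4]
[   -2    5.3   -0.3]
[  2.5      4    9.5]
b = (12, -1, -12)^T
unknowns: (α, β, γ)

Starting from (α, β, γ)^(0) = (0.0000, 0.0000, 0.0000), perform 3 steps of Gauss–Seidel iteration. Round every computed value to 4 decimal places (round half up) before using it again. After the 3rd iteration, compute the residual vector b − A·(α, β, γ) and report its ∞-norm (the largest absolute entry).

Iteration 1:
  α = (12 - (-2)·0.0000 - (4)·0.0000) / (-8) = -1.5000
  β = (-1 - (-2)·-1.5000 - (-0.3)·0.0000) / (5.3) = -0.7547
  γ = (-12 - (2.5)·-1.5000 - (4)·-0.7547) / (9.5) = -0.5507
Iteration 2:
  α = (12 - (-2)·-0.7547 - (4)·-0.5507) / (-8) = -1.5867
  β = (-1 - (-2)·-1.5867 - (-0.3)·-0.5507) / (5.3) = -0.8186
  γ = (-12 - (2.5)·-1.5867 - (4)·-0.8186) / (9.5) = -0.5009
Iteration 3:
  α = (12 - (-2)·-0.8186 - (4)·-0.5009) / (-8) = -1.5458
  β = (-1 - (-2)·-1.5458 - (-0.3)·-0.5009) / (5.3) = -0.8004
  γ = (-12 - (2.5)·-1.5458 - (4)·-0.8004) / (9.5) = -0.5194
Residual b − A·x = (0.1104, -0.0053, 0.0004); ∞-norm = 0.1104

0.1104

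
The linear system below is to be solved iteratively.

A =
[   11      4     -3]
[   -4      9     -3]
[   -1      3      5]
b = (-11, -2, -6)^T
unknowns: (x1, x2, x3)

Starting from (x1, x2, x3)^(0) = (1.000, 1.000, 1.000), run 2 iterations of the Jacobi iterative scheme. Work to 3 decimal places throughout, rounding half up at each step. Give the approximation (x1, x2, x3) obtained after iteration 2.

(-1.639, -1.240, -1.752)

Iteration 1:
  x1 = (-11 - (4)·1.000 - (-3)·1.000) / (11) = -1.091
  x2 = (-2 - (-4)·1.000 - (-3)·1.000) / (9) = 0.556
  x3 = (-6 - (-1)·1.000 - (3)·1.000) / (5) = -1.600
Iteration 2:
  x1 = (-11 - (4)·0.556 - (-3)·-1.600) / (11) = -1.639
  x2 = (-2 - (-4)·-1.091 - (-3)·-1.600) / (9) = -1.240
  x3 = (-6 - (-1)·-1.091 - (3)·0.556) / (5) = -1.752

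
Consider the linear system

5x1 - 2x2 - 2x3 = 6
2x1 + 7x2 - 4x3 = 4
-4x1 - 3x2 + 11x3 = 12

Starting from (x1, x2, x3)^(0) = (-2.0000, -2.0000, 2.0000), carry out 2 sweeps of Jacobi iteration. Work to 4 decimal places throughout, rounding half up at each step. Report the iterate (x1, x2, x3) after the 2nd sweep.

(2.0416, 0.1247, 2.1506)

Iteration 1:
  x1 = (6 - (-2)·-2.0000 - (-2)·2.0000) / (5) = 1.2000
  x2 = (4 - (2)·-2.0000 - (-4)·2.0000) / (7) = 2.2857
  x3 = (12 - (-4)·-2.0000 - (-3)·-2.0000) / (11) = -0.1818
Iteration 2:
  x1 = (6 - (-2)·2.2857 - (-2)·-0.1818) / (5) = 2.0416
  x2 = (4 - (2)·1.2000 - (-4)·-0.1818) / (7) = 0.1247
  x3 = (12 - (-4)·1.2000 - (-3)·2.2857) / (11) = 2.1506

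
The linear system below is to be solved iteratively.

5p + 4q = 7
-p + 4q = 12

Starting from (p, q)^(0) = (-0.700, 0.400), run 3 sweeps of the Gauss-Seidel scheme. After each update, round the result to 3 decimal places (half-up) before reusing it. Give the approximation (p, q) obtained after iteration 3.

Iteration 1:
  p = (7 - (4)·0.400) / (5) = 1.080
  q = (12 - (-1)·1.080) / (4) = 3.270
Iteration 2:
  p = (7 - (4)·3.270) / (5) = -1.216
  q = (12 - (-1)·-1.216) / (4) = 2.696
Iteration 3:
  p = (7 - (4)·2.696) / (5) = -0.757
  q = (12 - (-1)·-0.757) / (4) = 2.811

(-0.757, 2.811)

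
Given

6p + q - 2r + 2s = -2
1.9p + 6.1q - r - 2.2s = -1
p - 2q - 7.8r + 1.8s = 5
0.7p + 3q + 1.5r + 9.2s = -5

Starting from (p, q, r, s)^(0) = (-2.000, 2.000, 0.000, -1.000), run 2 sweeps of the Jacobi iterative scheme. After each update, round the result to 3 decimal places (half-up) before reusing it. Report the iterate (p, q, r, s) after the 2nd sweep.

(-0.549, -0.705, -0.950, -0.283)

Iteration 1:
  p = (-2 - (1)·2.000 - (-2)·0.000 - (2)·-1.000) / (6) = -0.333
  q = (-1 - (1.9)·-2.000 - (-1)·0.000 - (-2.2)·-1.000) / (6.1) = 0.098
  r = (5 - (1)·-2.000 - (-2)·2.000 - (1.8)·-1.000) / (-7.8) = -1.641
  s = (-5 - (0.7)·-2.000 - (3)·2.000 - (1.5)·0.000) / (9.2) = -1.043
Iteration 2:
  p = (-2 - (1)·0.098 - (-2)·-1.641 - (2)·-1.043) / (6) = -0.549
  q = (-1 - (1.9)·-0.333 - (-1)·-1.641 - (-2.2)·-1.043) / (6.1) = -0.705
  r = (5 - (1)·-0.333 - (-2)·0.098 - (1.8)·-1.043) / (-7.8) = -0.950
  s = (-5 - (0.7)·-0.333 - (3)·0.098 - (1.5)·-1.641) / (9.2) = -0.283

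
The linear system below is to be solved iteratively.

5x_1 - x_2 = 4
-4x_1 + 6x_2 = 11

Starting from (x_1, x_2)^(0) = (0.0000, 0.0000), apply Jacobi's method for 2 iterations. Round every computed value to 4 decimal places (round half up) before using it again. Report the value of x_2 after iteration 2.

Iteration 1:
  x_1 = (4 - (-1)·0.0000) / (5) = 0.8000
  x_2 = (11 - (-4)·0.0000) / (6) = 1.8333
Iteration 2:
  x_1 = (4 - (-1)·1.8333) / (5) = 1.1667
  x_2 = (11 - (-4)·0.8000) / (6) = 2.3667

2.3667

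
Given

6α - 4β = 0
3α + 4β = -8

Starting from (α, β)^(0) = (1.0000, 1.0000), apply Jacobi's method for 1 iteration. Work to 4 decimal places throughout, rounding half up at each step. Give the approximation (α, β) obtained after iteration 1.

(0.6667, -2.7500)

Iteration 1:
  α = (0 - (-4)·1.0000) / (6) = 0.6667
  β = (-8 - (3)·1.0000) / (4) = -2.7500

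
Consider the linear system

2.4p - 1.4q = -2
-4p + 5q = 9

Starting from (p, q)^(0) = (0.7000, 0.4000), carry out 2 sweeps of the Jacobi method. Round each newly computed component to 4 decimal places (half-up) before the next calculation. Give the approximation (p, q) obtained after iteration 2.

(0.5433, 1.3200)

Iteration 1:
  p = (-2 - (-1.4)·0.4000) / (2.4) = -0.6000
  q = (9 - (-4)·0.7000) / (5) = 2.3600
Iteration 2:
  p = (-2 - (-1.4)·2.3600) / (2.4) = 0.5433
  q = (9 - (-4)·-0.6000) / (5) = 1.3200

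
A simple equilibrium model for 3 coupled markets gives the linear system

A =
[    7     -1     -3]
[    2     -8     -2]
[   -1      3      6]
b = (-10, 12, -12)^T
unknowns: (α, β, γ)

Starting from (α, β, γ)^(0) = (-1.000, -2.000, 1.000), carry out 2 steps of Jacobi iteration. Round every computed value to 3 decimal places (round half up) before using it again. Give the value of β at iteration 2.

-1.530

Iteration 1:
  α = (-10 - (-1)·-2.000 - (-3)·1.000) / (7) = -1.286
  β = (12 - (2)·-1.000 - (-2)·1.000) / (-8) = -2.000
  γ = (-12 - (-1)·-1.000 - (3)·-2.000) / (6) = -1.167
Iteration 2:
  α = (-10 - (-1)·-2.000 - (-3)·-1.167) / (7) = -2.214
  β = (12 - (2)·-1.286 - (-2)·-1.167) / (-8) = -1.530
  γ = (-12 - (-1)·-1.286 - (3)·-2.000) / (6) = -1.214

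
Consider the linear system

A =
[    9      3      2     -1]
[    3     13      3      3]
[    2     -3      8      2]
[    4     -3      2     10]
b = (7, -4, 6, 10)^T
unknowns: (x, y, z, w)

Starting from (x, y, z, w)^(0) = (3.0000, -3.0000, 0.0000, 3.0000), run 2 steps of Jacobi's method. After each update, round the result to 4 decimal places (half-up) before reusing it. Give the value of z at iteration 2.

Iteration 1:
  x = (7 - (3)·-3.0000 - (2)·0.0000 - (-1)·3.0000) / (9) = 2.1111
  y = (-4 - (3)·3.0000 - (3)·0.0000 - (3)·3.0000) / (13) = -1.6923
  z = (6 - (2)·3.0000 - (-3)·-3.0000 - (2)·3.0000) / (8) = -1.8750
  w = (10 - (4)·3.0000 - (-3)·-3.0000 - (2)·0.0000) / (10) = -1.1000
Iteration 2:
  x = (7 - (3)·-1.6923 - (2)·-1.8750 - (-1)·-1.1000) / (9) = 1.6363
  y = (-4 - (3)·2.1111 - (3)·-1.8750 - (3)·-1.1000) / (13) = -0.1083
  z = (6 - (2)·2.1111 - (-3)·-1.6923 - (2)·-1.1000) / (8) = -0.1374
  w = (10 - (4)·2.1111 - (-3)·-1.6923 - (2)·-1.8750) / (10) = 0.0229

-0.1374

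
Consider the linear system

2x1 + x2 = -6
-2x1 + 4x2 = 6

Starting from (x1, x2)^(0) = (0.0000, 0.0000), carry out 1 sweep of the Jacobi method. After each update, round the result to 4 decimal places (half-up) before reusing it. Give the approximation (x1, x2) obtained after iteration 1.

Iteration 1:
  x1 = (-6 - (1)·0.0000) / (2) = -3.0000
  x2 = (6 - (-2)·0.0000) / (4) = 1.5000

(-3.0000, 1.5000)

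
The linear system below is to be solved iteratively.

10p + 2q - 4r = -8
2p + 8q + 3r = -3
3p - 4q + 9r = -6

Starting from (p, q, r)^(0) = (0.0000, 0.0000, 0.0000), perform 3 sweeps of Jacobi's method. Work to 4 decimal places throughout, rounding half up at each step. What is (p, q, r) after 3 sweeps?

Iteration 1:
  p = (-8 - (2)·0.0000 - (-4)·0.0000) / (10) = -0.8000
  q = (-3 - (2)·0.0000 - (3)·0.0000) / (8) = -0.3750
  r = (-6 - (3)·0.0000 - (-4)·0.0000) / (9) = -0.6667
Iteration 2:
  p = (-8 - (2)·-0.3750 - (-4)·-0.6667) / (10) = -0.9917
  q = (-3 - (2)·-0.8000 - (3)·-0.6667) / (8) = 0.0750
  r = (-6 - (3)·-0.8000 - (-4)·-0.3750) / (9) = -0.5667
Iteration 3:
  p = (-8 - (2)·0.0750 - (-4)·-0.5667) / (10) = -1.0417
  q = (-3 - (2)·-0.9917 - (3)·-0.5667) / (8) = 0.0854
  r = (-6 - (3)·-0.9917 - (-4)·0.0750) / (9) = -0.3028

(-1.0417, 0.0854, -0.3028)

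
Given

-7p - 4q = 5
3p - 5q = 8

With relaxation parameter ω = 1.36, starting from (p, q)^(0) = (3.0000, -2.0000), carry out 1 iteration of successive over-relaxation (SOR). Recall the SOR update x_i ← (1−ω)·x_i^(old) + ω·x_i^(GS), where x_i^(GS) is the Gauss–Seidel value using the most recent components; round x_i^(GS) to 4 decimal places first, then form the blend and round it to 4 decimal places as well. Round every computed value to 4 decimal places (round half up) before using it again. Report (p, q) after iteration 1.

(-0.4971, -1.8617)

Iteration 1:
  p: GS value = (5 - (-4)·-2.0000) / (-7) = 0.4286;  p ← (1−ω)·3.0000 + ω·0.4286 = -0.4971
  q: GS value = (8 - (3)·-0.4971) / (-5) = -1.8983;  q ← (1−ω)·-2.0000 + ω·-1.8983 = -1.8617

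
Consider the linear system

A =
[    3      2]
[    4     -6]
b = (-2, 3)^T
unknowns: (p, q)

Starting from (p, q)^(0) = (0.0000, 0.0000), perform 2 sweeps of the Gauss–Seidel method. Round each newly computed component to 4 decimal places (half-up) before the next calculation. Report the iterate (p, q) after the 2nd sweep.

Iteration 1:
  p = (-2 - (2)·0.0000) / (3) = -0.6667
  q = (3 - (4)·-0.6667) / (-6) = -0.9445
Iteration 2:
  p = (-2 - (2)·-0.9445) / (3) = -0.0370
  q = (3 - (4)·-0.0370) / (-6) = -0.5247

(-0.0370, -0.5247)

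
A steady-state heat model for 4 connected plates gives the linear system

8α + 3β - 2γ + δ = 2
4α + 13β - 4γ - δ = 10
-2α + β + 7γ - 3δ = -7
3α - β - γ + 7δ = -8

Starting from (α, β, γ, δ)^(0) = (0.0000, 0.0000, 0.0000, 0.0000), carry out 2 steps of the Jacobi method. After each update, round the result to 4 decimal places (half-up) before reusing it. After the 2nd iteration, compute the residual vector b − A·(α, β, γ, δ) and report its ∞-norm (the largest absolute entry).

0.7388

Iteration 1:
  α = (2 - (3)·0.0000 - (-2)·0.0000 - (1)·0.0000) / (8) = 0.2500
  β = (10 - (4)·0.0000 - (-4)·0.0000 - (-1)·0.0000) / (13) = 0.7692
  γ = (-7 - (-2)·0.0000 - (1)·0.0000 - (-3)·0.0000) / (7) = -1.0000
  δ = (-8 - (3)·0.0000 - (-1)·0.0000 - (-1)·0.0000) / (7) = -1.1429
Iteration 2:
  α = (2 - (3)·0.7692 - (-2)·-1.0000 - (1)·-1.1429) / (8) = -0.1456
  β = (10 - (4)·0.2500 - (-4)·-1.0000 - (-1)·-1.1429) / (13) = 0.2967
  γ = (-7 - (-2)·0.2500 - (1)·0.7692 - (-3)·-1.1429) / (7) = -1.5283
  δ = (-8 - (3)·0.2500 - (-1)·0.7692 - (-1)·-1.0000) / (7) = -1.2830
Residual b − A·x = (0.5011, -0.6709, -0.7388, 0.1862); ∞-norm = 0.7388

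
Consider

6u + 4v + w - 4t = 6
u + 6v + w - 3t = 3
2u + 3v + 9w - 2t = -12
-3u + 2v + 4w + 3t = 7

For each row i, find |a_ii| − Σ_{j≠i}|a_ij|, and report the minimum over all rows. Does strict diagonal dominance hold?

row 1: |6| − (4+1+4) = -3
row 2: |6| − (1+1+3) = 1
row 3: |9| − (2+3+2) = 2
row 4: |3| − (3+2+4) = -6
minimum over rows = -6 → not strictly diagonally dominant

-6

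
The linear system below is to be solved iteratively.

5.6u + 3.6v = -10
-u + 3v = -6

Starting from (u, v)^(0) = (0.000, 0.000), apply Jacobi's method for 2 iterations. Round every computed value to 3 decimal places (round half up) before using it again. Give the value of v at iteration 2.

-2.595

Iteration 1:
  u = (-10 - (3.6)·0.000) / (5.6) = -1.786
  v = (-6 - (-1)·0.000) / (3) = -2.000
Iteration 2:
  u = (-10 - (3.6)·-2.000) / (5.6) = -0.500
  v = (-6 - (-1)·-1.786) / (3) = -2.595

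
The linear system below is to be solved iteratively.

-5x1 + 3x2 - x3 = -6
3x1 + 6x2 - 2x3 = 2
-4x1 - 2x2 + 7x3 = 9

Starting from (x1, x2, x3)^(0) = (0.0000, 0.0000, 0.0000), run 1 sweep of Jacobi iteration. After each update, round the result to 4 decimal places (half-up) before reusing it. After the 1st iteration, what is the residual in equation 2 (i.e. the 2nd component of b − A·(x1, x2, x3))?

-1.0284

Iteration 1:
  x1 = (-6 - (3)·0.0000 - (-1)·0.0000) / (-5) = 1.2000
  x2 = (2 - (3)·0.0000 - (-2)·0.0000) / (6) = 0.3333
  x3 = (9 - (-4)·0.0000 - (-2)·0.0000) / (7) = 1.2857
Residual b − A·x = (0.2858, -1.0284, 5.4667)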